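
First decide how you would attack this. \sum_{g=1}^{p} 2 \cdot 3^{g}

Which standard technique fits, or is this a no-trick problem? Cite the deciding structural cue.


Diagnosis: the geometric series formula — consecutive terms stand in a fixed index-free ratio — the geometric sum formula closes it.


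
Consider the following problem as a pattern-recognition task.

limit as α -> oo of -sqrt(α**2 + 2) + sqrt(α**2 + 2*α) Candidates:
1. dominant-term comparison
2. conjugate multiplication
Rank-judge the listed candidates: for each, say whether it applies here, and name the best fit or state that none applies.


Diagnosis: conjugate multiplication — both pieces blow up but their difference is finite; the conjugate trick rationalizes sqrt(α**2 + 2*α) - sqrt(α**2 + 2).
- dominant-term comparison: no dominant-degree comparison decides it.
- conjugate multiplication: yes, a natural case for it.


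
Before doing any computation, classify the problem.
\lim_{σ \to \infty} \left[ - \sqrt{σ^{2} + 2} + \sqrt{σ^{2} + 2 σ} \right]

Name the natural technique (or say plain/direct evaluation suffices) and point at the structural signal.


Diagnosis: conjugate multiplication — an infinity-minus-infinity difference with a surviving radical — multiply by the conjugate to cancel the divergence.


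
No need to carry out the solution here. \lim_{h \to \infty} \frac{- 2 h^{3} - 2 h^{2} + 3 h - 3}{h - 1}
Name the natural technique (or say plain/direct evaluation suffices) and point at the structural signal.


Technique: dominant-term comparison — at large h only the top-degree terms survive; compare the leading terms and the limit falls out. Differentiating the expression as a single quotient would eventually settle it as well; matching dominant growth settles it immediately.


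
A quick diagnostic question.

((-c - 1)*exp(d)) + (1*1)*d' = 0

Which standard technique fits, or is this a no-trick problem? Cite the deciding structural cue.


Method: separation of variables — all dependence on the two variables factors apart, the defining separable shape.


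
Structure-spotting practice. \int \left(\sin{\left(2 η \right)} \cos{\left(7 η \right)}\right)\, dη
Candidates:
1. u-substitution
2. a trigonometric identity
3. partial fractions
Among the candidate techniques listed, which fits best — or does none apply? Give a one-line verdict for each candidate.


Diagnosis: a trigonometric identity — \sin{\left(2 η \right)} \cos{\left(7 η \right)} is a beat pattern — rewrite the product as a sum of single-frequency waves before integrating.
- u-substitution — no subexpression of the integrand pairs with its own derivative as a factor — individual terms may offer their own substitutions, but any change of variable covering the whole integral would have to be constructed from outside the expression.
- a trigonometric identity: yes, a natural case for it.
- partial fractions — there is no rational-function structure to decompose.


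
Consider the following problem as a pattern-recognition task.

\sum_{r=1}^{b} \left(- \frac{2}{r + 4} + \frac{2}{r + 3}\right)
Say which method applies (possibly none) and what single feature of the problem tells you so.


Method: telescoping — a difference of consecutive values of one function (\frac{2}{r + 3} at one index and the next) — telescoping by construction.


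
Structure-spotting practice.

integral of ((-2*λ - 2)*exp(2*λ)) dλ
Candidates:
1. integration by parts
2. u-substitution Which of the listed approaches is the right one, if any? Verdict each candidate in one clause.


Best approach: integration by parts — a polynomial factor -2*λ - 2 multiplies exp(2*λ); differentiating -2*λ - 2 lowers its degree while exp(2*λ) integrates cleanly, so parts wins.
- integration by parts — yes, a natural case for it.
- u-substitution — no subexpression of the integrand pairs with its own derivative as a factor — individual terms may offer their own substitutions, but any change of variable covering the whole integral would have to be constructed from outside the expression.


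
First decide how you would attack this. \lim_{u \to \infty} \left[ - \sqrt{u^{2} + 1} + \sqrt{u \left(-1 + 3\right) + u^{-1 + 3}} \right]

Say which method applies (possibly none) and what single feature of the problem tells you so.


Technique: conjugate multiplication — this difference gives up after one conjugate multiplication — the radical structure cancels against its conjugate.


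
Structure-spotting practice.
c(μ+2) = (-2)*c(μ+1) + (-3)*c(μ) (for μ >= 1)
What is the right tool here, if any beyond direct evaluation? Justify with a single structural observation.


Verdict: the characteristic-root method — no index-dependence in the weights and nothing inhomogeneous: classic characteristic-equation setup.


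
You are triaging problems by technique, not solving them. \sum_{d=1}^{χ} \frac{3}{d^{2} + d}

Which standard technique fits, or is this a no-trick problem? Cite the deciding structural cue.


Diagnosis: telescoping — \frac{3}{d^{2} + d} is a collapsed telescope: expand it into simple fractions to see the cancellation.


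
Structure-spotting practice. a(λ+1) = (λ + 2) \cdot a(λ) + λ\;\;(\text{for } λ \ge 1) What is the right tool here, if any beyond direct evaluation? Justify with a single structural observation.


Technique: a summation factor — first-order, linear, moving coefficient λ + 2: the discrete analogue of an integrating factor handles it.


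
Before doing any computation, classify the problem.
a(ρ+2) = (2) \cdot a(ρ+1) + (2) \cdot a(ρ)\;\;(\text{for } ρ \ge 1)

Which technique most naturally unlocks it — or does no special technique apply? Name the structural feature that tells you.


Method: the characteristic-root method — constant coefficients and linearity mean the ansatz r^ρ reduces it to solving the characteristic polynomial.


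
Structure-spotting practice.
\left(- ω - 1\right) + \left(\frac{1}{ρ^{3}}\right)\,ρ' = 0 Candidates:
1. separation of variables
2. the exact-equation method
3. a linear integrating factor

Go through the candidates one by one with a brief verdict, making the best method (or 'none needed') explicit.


Best approach: separation of variables — solved for the derivative, the right side splits multiplicatively into a function of each variable alone — divide and integrate each side.
- separation of variables: applicable, and directly so.
- the exact-equation method — with no real cross-dependence between the variables, the exact-equation machinery is a detour rather than the natural reading.
- a linear integrating factor: a nonlinear term in the unknown puts this outside the integrating-factor template.


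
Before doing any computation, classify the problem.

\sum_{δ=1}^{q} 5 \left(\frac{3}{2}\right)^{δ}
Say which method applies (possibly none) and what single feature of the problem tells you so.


Best approach: the geometric series formula — the ratio of consecutive terms is the constant \frac{3}{2}, independent of the index — a geometric sum.


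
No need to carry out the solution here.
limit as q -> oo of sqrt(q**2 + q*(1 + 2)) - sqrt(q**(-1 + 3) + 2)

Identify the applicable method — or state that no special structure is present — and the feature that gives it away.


Best approach: conjugate multiplication — the ∞ − ∞ radical form is the exact trigger for the conjugate maneuver.


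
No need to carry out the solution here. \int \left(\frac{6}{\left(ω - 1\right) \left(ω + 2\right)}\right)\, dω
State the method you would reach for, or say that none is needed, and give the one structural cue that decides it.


Diagnosis: partial fractions — a proper rational integrand whose denominator splits into simpler factors — decompose into partial fractions first.


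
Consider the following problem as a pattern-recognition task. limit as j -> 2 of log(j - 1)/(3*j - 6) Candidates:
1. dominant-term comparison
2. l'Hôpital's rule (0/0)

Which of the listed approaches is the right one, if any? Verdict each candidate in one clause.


Diagnosis: l'Hôpital's rule (0/0) — numerator and denominator both vanish at 2 — a genuine 0/0 form, which is exactly when l'Hôpital applies. Expanding numerator and denominator to first order gives the same value — the rule automates exactly that.
- dominant-term comparison: this limit is not decided by comparing leading-term growth at infinity.
- l'Hôpital's rule (0/0) — yes — fits the structure here.


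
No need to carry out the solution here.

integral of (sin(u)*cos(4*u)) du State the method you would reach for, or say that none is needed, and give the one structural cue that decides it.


Verdict: a trigonometric identity — two different frequencies multiply in sin(u)*cos(4*u); the product-to-sum formula separates them.


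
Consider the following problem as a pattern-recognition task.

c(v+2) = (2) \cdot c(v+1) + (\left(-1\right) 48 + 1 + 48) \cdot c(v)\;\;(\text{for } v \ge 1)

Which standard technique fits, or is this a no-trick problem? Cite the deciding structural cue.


Diagnosis: the characteristic-root method — no index-dependence in the weights and nothing inhomogeneous: classic characteristic-equation setup.


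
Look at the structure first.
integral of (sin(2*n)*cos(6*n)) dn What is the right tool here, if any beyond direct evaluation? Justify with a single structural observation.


Technique: a trigonometric identity — sin(2*n)*cos(6*n) is a beat pattern — rewrite the product as a sum of single-frequency waves before integrating.


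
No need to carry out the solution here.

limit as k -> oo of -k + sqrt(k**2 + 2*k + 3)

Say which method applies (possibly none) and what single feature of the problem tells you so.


Technique: conjugate multiplication — turning the difference into a conjugate-rationalized ratio makes the limit readable.


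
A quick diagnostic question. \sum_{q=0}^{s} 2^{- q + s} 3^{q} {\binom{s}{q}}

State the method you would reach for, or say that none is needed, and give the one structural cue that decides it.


Technique: the binomial theorem — the binomial coefficients weight matched powers of 3 and 2, which is exactly the expansion of a binomial power.


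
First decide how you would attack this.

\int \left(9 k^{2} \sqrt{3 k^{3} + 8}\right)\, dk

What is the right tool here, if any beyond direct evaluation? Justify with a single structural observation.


Verdict: u-substitution — everything non-trivial happens through the inner expression 3 k^{3} + 8, and its derivative accounts for the remaining factor up to a constant, so set u = 3 k^{3} + 8.


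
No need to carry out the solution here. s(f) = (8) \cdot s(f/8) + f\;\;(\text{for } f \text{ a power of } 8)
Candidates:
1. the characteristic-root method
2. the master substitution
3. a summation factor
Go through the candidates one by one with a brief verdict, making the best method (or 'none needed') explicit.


Diagnosis: the master substitution — the argument shrinks by the factor 8, so measure the index on a logarithmic scale and the recursion becomes a shift.
- the characteristic-root method: the recursion divides its index rather than shifting it — outside the constant-shift family the root method covers.
- the master substitution — yes — fits the structure here.
- a summation factor: a divided-index call is outside the fixed-shift first-order family a summation factor normalizes.


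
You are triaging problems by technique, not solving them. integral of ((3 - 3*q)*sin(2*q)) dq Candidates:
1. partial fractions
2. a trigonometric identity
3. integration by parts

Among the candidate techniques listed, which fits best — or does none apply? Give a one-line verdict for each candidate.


Method: integration by parts — a polynomial factor 3 - 3*q multiplies sin(2*q); differentiating 3 - 3*q lowers its degree while sin(2*q) integrates cleanly, so parts wins.
- partial fractions — the expression is not a ratio of polynomials that decomposes further.
- a trigonometric identity — the trigonometric factor has no even power to reduce and no cross-frequency product to convert — the standard power-reduction and product-to-sum identities do not engage it.
- integration by parts — applies; the problem has the shape this method handles.


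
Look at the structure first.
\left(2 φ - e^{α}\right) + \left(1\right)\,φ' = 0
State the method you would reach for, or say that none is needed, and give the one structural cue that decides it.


Diagnosis: a linear integrating factor — first power of φ, nonzero forcing: the integrating-factor recipe applies verbatim with p = 2.


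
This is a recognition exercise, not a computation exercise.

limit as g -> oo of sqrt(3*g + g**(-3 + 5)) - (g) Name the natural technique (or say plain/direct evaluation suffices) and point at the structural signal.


Best approach: conjugate multiplication — infinity minus infinity with a radical in play — multiply by the conjugate so the divergences of sqrt(3*g + g**(-3 + 5)) and g annihilate.


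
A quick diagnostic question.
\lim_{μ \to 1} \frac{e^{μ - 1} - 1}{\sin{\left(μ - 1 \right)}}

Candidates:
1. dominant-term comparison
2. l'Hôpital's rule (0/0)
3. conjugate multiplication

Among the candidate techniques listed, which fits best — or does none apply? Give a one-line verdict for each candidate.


Technique: l'Hôpital's rule (0/0) — plug in 1: top and bottom both hit zero, so differentiate each and retry. Expanding numerator and denominator to first order gives the same value — the rule automates exactly that.
- dominant-term comparison — this limit is not decided by comparing leading-term growth at infinity.
- l'Hôpital's rule (0/0) — yes, a natural case for it.
- conjugate multiplication — rationalization has no target — no divergent radical difference appears.


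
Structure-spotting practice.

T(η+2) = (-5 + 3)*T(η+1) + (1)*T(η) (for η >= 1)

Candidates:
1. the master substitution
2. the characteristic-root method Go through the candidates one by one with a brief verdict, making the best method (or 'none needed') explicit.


Diagnosis: the characteristic-root method — no index-dependence in the weights and nothing inhomogeneous: classic characteristic-equation setup.
- the master substitution: no fixed divisor shrinks the index between calls.
- the characteristic-root method — applicable, and directly so.


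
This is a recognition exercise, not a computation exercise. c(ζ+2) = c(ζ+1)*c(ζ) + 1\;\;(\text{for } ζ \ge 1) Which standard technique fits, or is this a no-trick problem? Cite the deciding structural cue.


Best approach: no special technique — each new value is a nonlinear function of earlier ones — scaling arguments and superposition both fail.


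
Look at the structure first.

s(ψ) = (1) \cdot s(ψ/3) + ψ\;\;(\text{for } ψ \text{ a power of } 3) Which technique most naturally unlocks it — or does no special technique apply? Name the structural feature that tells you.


Best approach: the master substitution — treat m = log base 3 of ψ as the new clock: one recursion step advances m by one while ψ scales by 3.


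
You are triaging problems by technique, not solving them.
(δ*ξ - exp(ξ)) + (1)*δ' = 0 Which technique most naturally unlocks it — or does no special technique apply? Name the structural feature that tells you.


Best approach: a linear integrating factor — the unknown enters only to the first power against a nonzero forcing term — the integrating-factor template applies directly.


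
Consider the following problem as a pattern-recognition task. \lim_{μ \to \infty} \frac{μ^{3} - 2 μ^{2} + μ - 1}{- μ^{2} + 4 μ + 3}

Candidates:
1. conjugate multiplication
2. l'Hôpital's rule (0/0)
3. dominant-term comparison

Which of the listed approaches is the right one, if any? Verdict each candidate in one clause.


Diagnosis: dominant-term comparison — as μ grows, only the highest-degree terms matter — compare leading terms and read the limit off.
- conjugate multiplication: multiplying by a conjugate would not remove any indeterminacy here.
- l'Hôpital's rule (0/0) — viewed as a single quotient this runs to ∞/∞, not the 0/0 clash this candidate addresses; an at-infinity variant of the rule would resolve it, but comparing leading growth reads the answer without differentiating.
- dominant-term comparison: yes, a natural case for it.


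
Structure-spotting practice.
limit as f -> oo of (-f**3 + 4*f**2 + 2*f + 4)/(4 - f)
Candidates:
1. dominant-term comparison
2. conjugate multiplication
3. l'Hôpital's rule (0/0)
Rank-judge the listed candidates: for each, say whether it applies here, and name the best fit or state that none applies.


Technique: dominant-term comparison — as f grows, only the highest-degree terms matter — compare leading terms and read the limit off.
- dominant-term comparison — applicable, and directly so.
- conjugate multiplication — multiplying by a conjugate would not remove any indeterminacy here.
- l'Hôpital's rule (0/0): viewed as a single quotient this runs to ∞/∞, not the 0/0 clash this candidate addresses; an at-infinity variant of the rule would resolve it, but comparing leading growth reads the answer without differentiating.


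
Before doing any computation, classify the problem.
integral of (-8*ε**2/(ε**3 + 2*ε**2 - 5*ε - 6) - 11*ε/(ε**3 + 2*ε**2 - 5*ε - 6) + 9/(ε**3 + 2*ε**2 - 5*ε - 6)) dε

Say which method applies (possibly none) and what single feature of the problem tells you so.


Best approach: partial fractions — the integrand is a proper rational function and its denominator ε**3 + 2*ε**2 - 5*ε - 6 factors into distinct pieces, so it splits into simple fractions.


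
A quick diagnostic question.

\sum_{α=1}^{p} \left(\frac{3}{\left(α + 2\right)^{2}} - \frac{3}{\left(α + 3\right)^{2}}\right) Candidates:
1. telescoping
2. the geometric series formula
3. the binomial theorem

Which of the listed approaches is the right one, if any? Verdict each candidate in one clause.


Verdict: telescoping — each term adds \frac{3}{\left(α + 2\right)^{2}} and subtracts the same expression advanced one index; that subtracted piece cancels against the next term's added copy — only the boundary terms survive.
- telescoping: yes, a natural case for it.
- the geometric series formula — the ratio of consecutive terms depends on the index.
- the binomial theorem: the terms do not reassemble into a binomial power.


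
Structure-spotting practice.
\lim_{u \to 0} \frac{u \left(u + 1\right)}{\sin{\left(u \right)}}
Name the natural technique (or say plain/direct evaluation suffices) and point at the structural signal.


Method: l'Hôpital's rule (0/0) — the 0/0 form at 0 is the signature situation for l'Hôpital's rule. Expanding numerator and denominator to first order gives the same value — the rule automates exactly that.


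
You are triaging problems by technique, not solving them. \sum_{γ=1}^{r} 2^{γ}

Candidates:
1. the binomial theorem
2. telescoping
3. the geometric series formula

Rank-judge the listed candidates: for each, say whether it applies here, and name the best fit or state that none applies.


Technique: the geometric series formula — term-over-term division gives 2 every time — index-free ratio, geometric sum formula applies.
- the binomial theorem — there is no sum-raised-to-a-power identity hiding in these terms.
- telescoping — neither a shifted-difference shape nor integer-spaced poles are present.
- the geometric series formula: yes — fits the structure here.


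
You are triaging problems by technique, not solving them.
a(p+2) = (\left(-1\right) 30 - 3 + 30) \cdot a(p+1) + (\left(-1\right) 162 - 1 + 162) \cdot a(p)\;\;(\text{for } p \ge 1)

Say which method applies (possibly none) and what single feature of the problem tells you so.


Method: the characteristic-root method — because shifting p leaves the equation's coefficients unchanged, exponential trials reduce it to algebra.


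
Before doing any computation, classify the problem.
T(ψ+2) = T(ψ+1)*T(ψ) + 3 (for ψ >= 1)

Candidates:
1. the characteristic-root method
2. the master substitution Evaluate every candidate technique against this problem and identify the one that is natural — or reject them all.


Technique: no special technique — this one you iterate or analyze qualitatively: the nonlinearity defeats linear solution methods.
- the characteristic-root method — the recursion is nonlinear in the sequence values, so no linear-modes ansatz applies.
- the master substitution — there is no divide-the-index recursive argument.


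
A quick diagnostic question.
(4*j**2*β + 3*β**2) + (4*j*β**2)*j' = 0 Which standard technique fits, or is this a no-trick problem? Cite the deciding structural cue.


Best approach: the exact-equation method — check exactness first: here it holds (4*j**2*β + 3*β**2, 4*j*β**2 have matching cross partials), so no integrating factor is needed.


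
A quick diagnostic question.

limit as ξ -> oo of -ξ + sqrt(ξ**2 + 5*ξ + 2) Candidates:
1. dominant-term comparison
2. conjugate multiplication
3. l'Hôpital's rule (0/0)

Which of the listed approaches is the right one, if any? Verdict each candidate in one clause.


Verdict: conjugate multiplication — infinity minus infinity with a radical in play — multiply by the conjugate so the divergences of sqrt(ξ**2 + 5*ξ + 2) and ξ annihilate.
- dominant-term comparison — no dominant-degree comparison decides it.
- conjugate multiplication — applies; the problem has the shape this method handles.
- l'Hôpital's rule (0/0): no quotient structure at all: the clash is ∞ minus ∞, which rationalizing converts into a tractable ratio.


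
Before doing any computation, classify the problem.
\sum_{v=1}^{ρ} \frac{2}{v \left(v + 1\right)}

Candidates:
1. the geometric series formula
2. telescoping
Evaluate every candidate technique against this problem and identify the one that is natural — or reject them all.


Technique: telescoping — poles of \frac{2}{v \left(v + 1\right)} differ by an integer, the telltale of a telescoping partial-fraction sum.
- the geometric series formula — dividing successive terms gives an index-dependent quantity, not a constant.
- telescoping — a fit — the right tool for this form.


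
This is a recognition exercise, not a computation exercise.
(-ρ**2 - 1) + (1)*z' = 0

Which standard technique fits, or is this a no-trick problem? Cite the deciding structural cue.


Verdict: no special technique — the slope is a pure function of ρ; integrate both sides and be done.


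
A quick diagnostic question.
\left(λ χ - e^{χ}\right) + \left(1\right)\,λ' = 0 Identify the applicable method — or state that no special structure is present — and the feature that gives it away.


Best approach: a linear integrating factor — the unknown enters only to the first power against a nonzero forcing term — the integrating-factor template applies directly.


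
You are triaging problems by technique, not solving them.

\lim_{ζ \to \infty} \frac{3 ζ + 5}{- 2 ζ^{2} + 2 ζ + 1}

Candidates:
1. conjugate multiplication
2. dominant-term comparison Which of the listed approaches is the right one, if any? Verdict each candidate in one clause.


Best approach: dominant-term comparison — divide through by the highest power of ζ; every lower-order term dies and the dominant terms decide the limit.
- conjugate multiplication: multiplying by a conjugate would not remove any indeterminacy here.
- dominant-term comparison — applies; the problem has the shape this method handles.


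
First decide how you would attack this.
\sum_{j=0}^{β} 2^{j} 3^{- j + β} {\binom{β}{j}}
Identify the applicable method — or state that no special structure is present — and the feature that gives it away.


Method: the binomial theorem — {\binom{β}{j}} weighting matched powers of 2 and 3 is the expanded form of (2 + 3)^β — fold it back up.


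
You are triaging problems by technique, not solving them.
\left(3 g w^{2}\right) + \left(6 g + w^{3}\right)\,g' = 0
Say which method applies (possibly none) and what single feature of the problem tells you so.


Verdict: the exact-equation method — take the mixed partials of 3 g w^{2} and 6 g + w^{3}: they are equal, which certifies an exact differential.


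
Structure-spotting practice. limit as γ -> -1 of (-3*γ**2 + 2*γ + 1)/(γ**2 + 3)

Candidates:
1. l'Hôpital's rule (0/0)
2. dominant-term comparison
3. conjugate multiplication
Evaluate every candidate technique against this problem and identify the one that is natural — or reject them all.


Verdict: no special technique — no zero denominators, no indeterminate clash at -1 — substitute and read off the value.
- l'Hôpital's rule (0/0) — substituting the point produces a determinate value, not a 0 over 0 clash.
- dominant-term comparison: this limit is not decided by comparing leading-term growth at infinity.
- conjugate multiplication: no divergent radical difference is present for a conjugate pair to cancel.


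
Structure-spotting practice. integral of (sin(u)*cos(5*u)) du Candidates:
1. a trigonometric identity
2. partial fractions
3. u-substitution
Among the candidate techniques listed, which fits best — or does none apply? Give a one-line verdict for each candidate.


Verdict: a trigonometric identity — distinct frequencies under one product (sin(u)*cos(5*u)): the product-to-sum identity is the systematic route to an integrable form.
- a trigonometric identity — yes, a natural case for it.
- partial fractions — there is no rational-function structure to decompose.
- u-substitution — no subexpression of the integrand serves as a whole-integral substitution inner — individual terms may offer their own, but none carries its derivative as a factor of the full integrand; a working change of variable would have to be constructed from outside the expression.


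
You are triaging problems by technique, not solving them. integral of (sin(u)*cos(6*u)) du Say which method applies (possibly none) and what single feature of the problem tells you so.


Verdict: a trigonometric identity — split sin(u)*cos(6*u) with the angle-addition identities: the resulting sum integrates term by term.


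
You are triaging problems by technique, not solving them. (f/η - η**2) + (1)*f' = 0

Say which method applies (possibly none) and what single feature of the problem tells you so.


Method: a linear integrating factor — linear in the unknown with genuine forcing: multiply through by the exponential of the integrated coefficient and the left side closes into one derivative.


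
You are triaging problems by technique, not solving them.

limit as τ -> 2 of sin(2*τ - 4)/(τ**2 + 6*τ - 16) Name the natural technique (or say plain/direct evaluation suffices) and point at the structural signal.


Best approach: l'Hôpital's rule (0/0) — both numerator and denominator vanish at 2: the genuine 0/0 indeterminate that l'Hôpital exists for. Known elementary limits would finish this too — the rule just bypasses the case analysis.


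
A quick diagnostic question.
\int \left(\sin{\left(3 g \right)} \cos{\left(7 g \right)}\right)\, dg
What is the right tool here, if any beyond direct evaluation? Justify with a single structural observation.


Technique: a trigonometric identity — cross-frequency products like \sin{\left(3 g \right)} \cos{\left(7 g \right)} are the textbook product-to-sum case — the identity converts them to directly integrable sinusoids.


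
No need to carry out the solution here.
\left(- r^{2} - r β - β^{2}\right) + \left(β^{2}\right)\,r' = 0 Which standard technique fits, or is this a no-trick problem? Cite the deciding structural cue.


Method: the homogeneous substitution — the slope is degree-zero homogeneous: the ratio substitution v = r/β collapses it.


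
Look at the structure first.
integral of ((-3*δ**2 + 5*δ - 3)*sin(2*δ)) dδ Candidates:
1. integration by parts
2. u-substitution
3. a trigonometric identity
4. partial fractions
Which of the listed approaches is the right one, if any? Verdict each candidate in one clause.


Verdict: integration by parts — -3*δ**2 + 5*δ - 3 dies after finitely many derivatives while sin(2*δ) cycles under integration — the tabular/parts setup.
- integration by parts — a fit — the right tool for this form.
- u-substitution — no subexpression of the integrand serves as a whole-integral substitution inner — individual terms may offer their own, but none carries its derivative as a factor of the full integrand; a working change of variable would have to be constructed from outside the expression.
- a trigonometric identity: the trigonometric factor has no even power to reduce and no cross-frequency product to convert — the standard power-reduction and product-to-sum identities do not engage it.
- partial fractions — there is no rational-function structure to decompose.


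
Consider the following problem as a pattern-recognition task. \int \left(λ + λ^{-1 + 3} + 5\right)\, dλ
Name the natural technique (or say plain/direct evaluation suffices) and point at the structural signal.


Technique: no special technique — every term is a constant multiple of a power of λ; term-wise power-rule integration needs no preliminary transformation.


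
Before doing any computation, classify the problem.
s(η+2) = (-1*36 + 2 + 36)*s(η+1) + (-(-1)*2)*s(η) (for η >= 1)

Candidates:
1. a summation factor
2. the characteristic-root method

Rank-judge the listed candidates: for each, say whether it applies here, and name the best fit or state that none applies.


Technique: the characteristic-root method — constant coefficients and linearity mean the ansatz r^η reduces it to solving the characteristic polynomial.
- a summation factor: the recurrence reaches back more than one step, outside the first-order family a summation factor normalizes.
- the characteristic-root method: yes, a natural case for it.


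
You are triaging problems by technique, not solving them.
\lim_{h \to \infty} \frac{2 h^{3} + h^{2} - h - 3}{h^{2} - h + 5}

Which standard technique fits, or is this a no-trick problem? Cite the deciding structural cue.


Diagnosis: dominant-term comparison — as h grows, only the highest-degree terms matter — compare leading terms and read the limit off. As a single quotient, the ∞/∞ shape would yield to repeated differentiation as well — the growth comparison gets there in one look.


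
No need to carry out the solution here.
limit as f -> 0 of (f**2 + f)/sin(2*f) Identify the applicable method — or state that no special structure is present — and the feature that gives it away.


Verdict: l'Hôpital's rule (0/0) — plug in 0: top and bottom both hit zero, so differentiate each and retry. The standard small-argument limits would also carry it; the rule is the systematic route.


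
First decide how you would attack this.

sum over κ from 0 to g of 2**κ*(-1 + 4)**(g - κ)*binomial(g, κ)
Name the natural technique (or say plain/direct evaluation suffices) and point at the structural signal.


Technique: the binomial theorem — binomial(g, κ) weighting matched powers of 2 and (-1 + 4) is the expanded form of (2 + (-1 + 4))^g — fold it back up.


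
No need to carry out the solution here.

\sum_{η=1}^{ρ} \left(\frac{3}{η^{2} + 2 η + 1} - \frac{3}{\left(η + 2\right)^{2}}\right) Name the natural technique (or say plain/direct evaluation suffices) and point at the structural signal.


Technique: telescoping — a difference of consecutive values of one function (\frac{3}{η^{2} + 2 η + 1} at one index and the next) — telescoping by construction.


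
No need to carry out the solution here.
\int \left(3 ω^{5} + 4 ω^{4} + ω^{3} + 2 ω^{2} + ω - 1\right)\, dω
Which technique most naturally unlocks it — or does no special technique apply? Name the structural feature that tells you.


Method: no special technique — a term-by-term power-rule job in ω; no substitution or rearrangement earns its keep here.


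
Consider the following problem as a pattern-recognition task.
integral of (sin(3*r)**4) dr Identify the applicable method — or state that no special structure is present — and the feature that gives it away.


Best approach: a trigonometric identity — the even trigonometric power sin(3*r)**4 reduces by a double-angle identity before any integration is attempted.


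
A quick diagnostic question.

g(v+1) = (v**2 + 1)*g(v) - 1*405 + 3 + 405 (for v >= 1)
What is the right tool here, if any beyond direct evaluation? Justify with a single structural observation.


Verdict: a summation factor — rescale the sequence by the product of the weights v**2 + 1 so far — the recurrence collapses to a plain running sum.


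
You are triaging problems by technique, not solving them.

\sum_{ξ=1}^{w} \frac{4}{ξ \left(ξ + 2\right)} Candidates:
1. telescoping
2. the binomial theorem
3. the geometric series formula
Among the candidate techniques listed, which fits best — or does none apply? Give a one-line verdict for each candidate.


Verdict: telescoping — the summand \frac{4}{ξ \left(ξ + 2\right)} decomposes into fractions whose poles differ by an integer shift — the series collapses.
- telescoping — yes — fits the structure here.
- the binomial theorem — no binomial coefficients pair with matched powers.
- the geometric series formula: consecutive terms are not related by a fixed multiplier.


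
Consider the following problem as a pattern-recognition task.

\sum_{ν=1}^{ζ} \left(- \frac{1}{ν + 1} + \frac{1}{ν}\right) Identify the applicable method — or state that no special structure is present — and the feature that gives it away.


Diagnosis: telescoping — the generic term is a one-step difference of \frac{1}{ν}, so partial sums shortcut to endpoint evaluation.


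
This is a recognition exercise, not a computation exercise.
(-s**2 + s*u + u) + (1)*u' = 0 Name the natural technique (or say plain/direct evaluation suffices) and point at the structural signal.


Verdict: a linear integrating factor — the unknown enters only to the first power against a nonzero forcing term — the integrating-factor template applies directly.


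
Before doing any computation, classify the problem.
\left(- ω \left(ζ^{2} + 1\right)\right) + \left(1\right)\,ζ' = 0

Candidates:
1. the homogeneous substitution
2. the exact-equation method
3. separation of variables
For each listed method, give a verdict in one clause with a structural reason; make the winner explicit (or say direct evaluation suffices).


Verdict: separation of variables — all dependence on the two variables factors apart, the defining separable shape.
- the homogeneous substitution: the ratio of the variables does not determine the slope.
- the exact-equation method: no potential function has this form as its differential, as written.
- separation of variables — yes — fits the structure here.


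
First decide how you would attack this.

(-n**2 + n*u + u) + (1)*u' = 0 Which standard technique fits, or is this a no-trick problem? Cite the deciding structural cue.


Diagnosis: a linear integrating factor — the unknown enters only to the first power against a nonzero forcing term — the integrating-factor template applies directly.


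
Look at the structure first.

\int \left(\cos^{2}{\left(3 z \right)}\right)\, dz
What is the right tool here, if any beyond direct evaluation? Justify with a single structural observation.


Best approach: a trigonometric identity — \cos^{2}{\left(3 z \right)} is an even power — the power-reduction identity rewrites it into first-degree cosines.


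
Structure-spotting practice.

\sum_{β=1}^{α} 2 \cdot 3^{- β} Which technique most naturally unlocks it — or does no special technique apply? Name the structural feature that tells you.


Best approach: the geometric series formula — consecutive terms stand in a fixed index-free ratio — the geometric sum formula closes it.


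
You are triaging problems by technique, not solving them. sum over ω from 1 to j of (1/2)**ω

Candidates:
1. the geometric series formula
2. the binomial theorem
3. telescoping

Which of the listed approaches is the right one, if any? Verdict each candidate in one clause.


Technique: the geometric series formula — each summand is the previous one scaled by 1/2; that constant multiplier is itself the geometric structure.
- the geometric series formula: yes, a natural case for it.
- the binomial theorem: there is no pair of bases whose matched powers would reassemble into a single binomial power.
- telescoping — the summand is not presented as a shifted difference — a telescoping rewrite may exist, but the displayed structure does not offer one.


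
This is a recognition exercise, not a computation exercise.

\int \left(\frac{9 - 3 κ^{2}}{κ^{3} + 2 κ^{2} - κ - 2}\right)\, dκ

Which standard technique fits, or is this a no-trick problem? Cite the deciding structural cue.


Technique: partial fractions — a proper rational integrand whose denominator splits into simpler factors — decompose into partial fractions first.


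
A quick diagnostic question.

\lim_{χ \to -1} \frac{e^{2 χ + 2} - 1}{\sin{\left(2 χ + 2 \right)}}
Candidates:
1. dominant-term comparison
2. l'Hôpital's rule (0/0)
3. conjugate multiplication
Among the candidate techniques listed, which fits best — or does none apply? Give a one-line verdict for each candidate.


Technique: l'Hôpital's rule (0/0) — numerator and denominator both vanish at -1 — a genuine 0/0 form, which is exactly when l'Hôpital applies. A first-order expansion at the point is an equally standard path; the rule packages it.
- dominant-term comparison: leading-power comparison does not apply to this form.
- l'Hôpital's rule (0/0) — a fit — the right tool for this form.
- conjugate multiplication — multiplying by a conjugate would not remove any indeterminacy here.


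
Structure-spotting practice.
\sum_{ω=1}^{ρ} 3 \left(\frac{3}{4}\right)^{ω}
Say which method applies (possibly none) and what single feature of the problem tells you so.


Technique: the geometric series formula — term-over-term division gives \frac{3}{4} every time — index-free ratio, geometric sum formula applies.


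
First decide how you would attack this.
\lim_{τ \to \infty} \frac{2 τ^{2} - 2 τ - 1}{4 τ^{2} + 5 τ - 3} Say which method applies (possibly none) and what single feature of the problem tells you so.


Method: dominant-term comparison — as τ grows, only the highest-degree terms matter — compare leading terms and read the limit off. As a single quotient, the ∞/∞ shape would yield to repeated differentiation as well — the growth comparison gets there in one look.


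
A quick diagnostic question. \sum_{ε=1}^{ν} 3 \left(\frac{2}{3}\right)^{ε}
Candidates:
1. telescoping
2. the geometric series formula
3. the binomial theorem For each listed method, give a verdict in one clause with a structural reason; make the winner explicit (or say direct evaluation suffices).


Verdict: the geometric series formula — the ratio of consecutive terms is the constant \frac{2}{3}, independent of the index — a geometric sum.
- telescoping: the summand is not presented as a shifted difference — a telescoping rewrite may exist, but the displayed structure does not offer one.
- the geometric series formula: applies; the problem has the shape this method handles.
- the binomial theorem — no binomial coefficients pair with matched powers.


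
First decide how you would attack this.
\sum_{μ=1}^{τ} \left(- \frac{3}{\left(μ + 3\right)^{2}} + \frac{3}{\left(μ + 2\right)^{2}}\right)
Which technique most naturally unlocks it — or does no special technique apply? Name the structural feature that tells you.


Verdict: telescoping — write out three consecutive terms and watch the interior cancel: the advanced copy one term subtracts reappears as the very next term's leading piece, pair after pair.
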